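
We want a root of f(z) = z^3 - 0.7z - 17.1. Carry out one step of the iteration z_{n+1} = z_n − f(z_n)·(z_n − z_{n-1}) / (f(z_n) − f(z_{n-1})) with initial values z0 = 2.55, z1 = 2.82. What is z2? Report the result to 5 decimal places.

f(2.55) = -2.3036250, f(2.82) = 3.3517680
z2 = 2.8200000 − 3.3517680·(2.8200000 − 2.5500000) / (3.3517680 − (-2.3036250)) = 2.8200000 − (0.9049774)/(5.6553930) = 2.6599798

2.65998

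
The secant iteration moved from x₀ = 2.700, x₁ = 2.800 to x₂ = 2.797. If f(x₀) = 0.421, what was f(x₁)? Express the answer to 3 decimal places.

-0.013

The secant line through (2.700, 0.421) and (2.800, f(x₁)) crosses zero at x₂ = 2.797.
So (2.700, 0.421), (2.800, f(x₁)), (2.797, 0) are collinear:
f(x₁) = 0.421 · (2.800 − 2.797) / (2.700 − 2.797) = 0.421 · (0.00300)/(-0.09700) = -0.01302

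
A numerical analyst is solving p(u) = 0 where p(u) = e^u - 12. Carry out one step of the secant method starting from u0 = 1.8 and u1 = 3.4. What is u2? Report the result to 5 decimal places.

2.19811

p(1.8) = -5.9503525, p(3.4) = 17.9641000
u2 = 3.4000000 − 17.9641000·(3.4000000 − 1.8000000) / (17.9641000 − (-5.9503525)) = 3.4000000 − (28.7425601)/(23.9144526) = 2.1981092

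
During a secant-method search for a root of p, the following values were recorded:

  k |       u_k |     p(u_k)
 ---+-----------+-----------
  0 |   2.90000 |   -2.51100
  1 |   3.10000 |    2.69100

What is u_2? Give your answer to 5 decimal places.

u_2 = 3.10000 − 2.69100·(3.10000 − 2.90000) / (2.69100 − (-2.51100))
   = 3.10000 − (0.5382000)/(5.2020000) = 2.9965398

2.99654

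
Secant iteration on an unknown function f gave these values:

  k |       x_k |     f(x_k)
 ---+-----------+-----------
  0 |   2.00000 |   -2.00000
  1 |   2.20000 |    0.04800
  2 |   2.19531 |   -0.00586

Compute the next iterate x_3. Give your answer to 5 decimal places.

2.19582

x_3 = 2.19531 − (-0.00586)·(2.19531 − 2.20000) / (-0.00586 − 0.04800)
   = 2.19531 − (0.0000275)/(-0.0538600) = 2.1958203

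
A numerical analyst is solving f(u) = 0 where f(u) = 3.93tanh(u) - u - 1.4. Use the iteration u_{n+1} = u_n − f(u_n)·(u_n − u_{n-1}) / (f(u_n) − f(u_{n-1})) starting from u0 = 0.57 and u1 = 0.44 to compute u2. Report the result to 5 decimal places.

f(0.57) = 0.0553620, f(0.44) = -0.2143773
u2 = 0.4400000 − (-0.2143773)·(0.4400000 − 0.5700000) / (-0.2143773 − 0.0553620) = 0.4400000 − (0.0278691)/(-0.2697393) = 0.5433185

0.54332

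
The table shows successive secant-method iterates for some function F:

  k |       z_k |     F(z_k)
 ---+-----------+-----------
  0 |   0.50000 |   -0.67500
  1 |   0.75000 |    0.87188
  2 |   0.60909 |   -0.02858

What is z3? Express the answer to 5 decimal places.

z3 = 0.60909 − (-0.02858)·(0.60909 − 0.75000) / (-0.02858 − 0.87188)
   = 0.60909 − (0.0040272)/(-0.9004600) = 0.6135624

0.61356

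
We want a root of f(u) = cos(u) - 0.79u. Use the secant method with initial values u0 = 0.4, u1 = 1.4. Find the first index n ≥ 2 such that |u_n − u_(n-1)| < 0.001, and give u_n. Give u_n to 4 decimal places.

n = 5, u_n = 0.8425

f(0.4) = 0.605061, f(1.4) = -0.936033
u2 = 1.400000 − (-0.936033)·(1.000000)/(-1.541094) = 0.792618;  |Δ| = 0.607382
f(0.792618) = 0.075815
u3 = 0.792618 − 0.075815·(-0.607382)/(1.011848) = 0.838127;  |Δ| = 0.045510
f(0.838127) = 0.006735
u4 = 0.838127 − 0.006735·(0.045510)/(-0.069080) = 0.842565;  |Δ| = 0.004437
f(0.842565) = -0.000075
u5 = 0.842565 − (-0.000075)·(0.004437)/(-0.006811) = 0.842516;  |Δ| = 0.000049
|u5 − u4| = 0.000049 < 0.001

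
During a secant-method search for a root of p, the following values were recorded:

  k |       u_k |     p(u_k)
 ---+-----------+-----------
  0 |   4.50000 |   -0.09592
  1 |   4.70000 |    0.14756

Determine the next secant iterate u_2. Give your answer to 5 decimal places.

u_2 = 4.70000 − 0.14756·(4.70000 − 4.50000) / (0.14756 − (-0.09592))
   = 4.70000 − (0.0295120)/(0.2434800) = 4.5787909

4.57879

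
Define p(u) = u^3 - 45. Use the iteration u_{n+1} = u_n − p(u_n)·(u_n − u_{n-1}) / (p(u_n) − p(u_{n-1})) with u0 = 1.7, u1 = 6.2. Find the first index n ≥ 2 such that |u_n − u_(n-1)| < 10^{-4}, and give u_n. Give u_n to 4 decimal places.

n = 8, u_n = 3.5569

p(1.7) = -40.087000, p(6.2) = 193.328000
u2 = 6.200000 − 193.328000·(4.500000)/(233.415000) = 2.472836;  |Δ| = 3.727164
p(2.472836) = -29.878812
u3 = 2.472836 − (-29.878812)·(-3.727164)/(-223.206812) = 2.971760;  |Δ| = 0.498924
p(2.971760) = -18.755327
u4 = 2.971760 − (-18.755327)·(0.498924)/(11.123485) = 3.812997;  |Δ| = 0.841237
p(3.812997) = 10.436936
u5 = 3.812997 − 10.436936·(0.841237)/(29.192263) = 3.512234;  |Δ| = 0.300762
p(3.512234) = -1.673820
u6 = 3.512234 − (-1.673820)·(-0.300762)/(-12.110756) = 3.553802;  |Δ| = 0.041568
p(3.553802) = -0.117213
u7 = 3.553802 − (-0.117213)·(0.041568)/(1.556607) = 3.556932;  |Δ| = 0.003130
p(3.556932) = 0.001486
u8 = 3.556932 − 0.001486·(0.003130)/(0.118699) = 3.556893;  |Δ| = 0.000039
|u8 − u7| = 0.000039 < 10^{-4}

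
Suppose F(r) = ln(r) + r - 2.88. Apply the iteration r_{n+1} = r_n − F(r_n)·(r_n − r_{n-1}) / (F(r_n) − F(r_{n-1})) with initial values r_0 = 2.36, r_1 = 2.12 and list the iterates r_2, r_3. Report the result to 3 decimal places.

F(2.36) = 0.33866, F(2.12) = -0.00858
r_2 = 2.12000 − (-0.00858)·(2.12000 − 2.36000) / (-0.00858 − 0.33866) = 2.12000 − (0.00206)/(-0.34725) = 2.12593
F(2.12593) = 0.00014
r_3 = 2.12593 − 0.00014·(2.12593 − 2.12000) / (0.00014 − (-0.00858)) = 2.12593 − (0.00000)/(0.00873) = 2.12584

2.126, 2.126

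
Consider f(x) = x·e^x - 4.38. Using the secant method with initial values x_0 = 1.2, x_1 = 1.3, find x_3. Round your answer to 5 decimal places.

1.25211

f(1.2) = -0.3958597, f(1.3) = 0.3900857
x_2 = 1.3000000 − 0.3900857·(1.3000000 − 1.2000000) / (0.3900857 − (-0.3958597)) = 1.3000000 − (0.0390086)/(0.7859454) = 1.2503673
f(1.2503673) = -0.0141858
x_3 = 1.2503673 − (-0.0141858)·(1.2503673 − 1.3000000) / (-0.0141858 − 0.3900857) = 1.2503673 − (0.0007041)/(-0.4042715) = 1.2521089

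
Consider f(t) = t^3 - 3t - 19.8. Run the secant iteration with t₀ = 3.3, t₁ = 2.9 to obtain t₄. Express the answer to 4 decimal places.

3.0730

f(3.3) = 6.237000, f(2.9) = -4.111000
t₂ = 2.900000 − (-4.111000)·(2.900000 − 3.300000) / (-4.111000 − 6.237000) = 2.900000 − (1.644400)/(-10.348000) = 3.058910
f(3.058910) = -0.354724
t₃ = 3.058910 − (-0.354724)·(3.058910 − 2.900000) / (-0.354724 − (-4.111000)) = 3.058910 − (-0.056369)/(3.756276) = 3.073917
f(3.073917) = 0.023575
t₄ = 3.073917 − 0.023575·(3.073917 − 3.058910) / (0.023575 − (-0.354724)) = 3.073917 − (0.000354)/(0.378299) = 3.072981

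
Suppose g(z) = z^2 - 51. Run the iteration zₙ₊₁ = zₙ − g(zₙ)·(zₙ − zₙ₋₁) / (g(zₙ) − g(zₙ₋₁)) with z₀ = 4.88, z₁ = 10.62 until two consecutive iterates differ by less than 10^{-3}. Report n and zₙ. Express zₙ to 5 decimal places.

n = 6, zₙ = 7.14143

g(4.88) = -27.1856000, g(10.62) = 61.7844000
z₂ = 10.6200000 − 61.7844000·(5.7400000)/(88.9700000) = 6.6339097;  |Δ| = 3.9860903
g(6.6339097) = -6.9912424
z₃ = 6.6339097 − (-6.9912424)·(-3.9860903)/(-68.7756424) = 7.0391073;  |Δ| = 0.4051976
g(7.0391073) = -1.4509691
z₄ = 7.0391073 − (-1.4509691)·(0.4051976)/(5.5402733) = 7.1452264;  |Δ| = 0.1061192
g(7.1452264) = 0.0542605
z₅ = 7.1452264 − 0.0542605·(0.1061192)/(1.5052296) = 7.1414010;  |Δ| = 0.0038254
g(7.1414010) = -0.0003913
z₆ = 7.1414010 − (-0.0003913)·(-0.0038254)/(-0.0546518) = 7.1414284;  |Δ| = 0.0000274
|z₆ − z₅| = 0.0000274 < 10^{-3}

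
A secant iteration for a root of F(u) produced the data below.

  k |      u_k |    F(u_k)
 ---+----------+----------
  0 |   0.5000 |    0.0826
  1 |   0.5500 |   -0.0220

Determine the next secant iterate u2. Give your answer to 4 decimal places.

0.5395

u2 = 0.5500 − (-0.0220)·(0.5500 − 0.5000) / (-0.0220 − 0.0826)
   = 0.5500 − (-0.001100)/(-0.104600) = 0.539484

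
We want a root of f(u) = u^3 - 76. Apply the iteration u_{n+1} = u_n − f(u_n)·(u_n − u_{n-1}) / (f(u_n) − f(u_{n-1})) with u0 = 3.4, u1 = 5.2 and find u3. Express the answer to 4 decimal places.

4.1988

f(3.4) = -36.696000, f(5.2) = 64.608000
u2 = 5.200000 − 64.608000·(5.200000 − 3.400000) / (64.608000 − (-36.696000)) = 5.200000 − (116.294400)/(101.304000) = 4.052026
f(4.052026) = -9.470151
u3 = 4.052026 − (-9.470151)·(4.052026 − 5.200000) / (-9.470151 − 64.608000) = 4.052026 − (10.871491)/(-74.078151) = 4.198783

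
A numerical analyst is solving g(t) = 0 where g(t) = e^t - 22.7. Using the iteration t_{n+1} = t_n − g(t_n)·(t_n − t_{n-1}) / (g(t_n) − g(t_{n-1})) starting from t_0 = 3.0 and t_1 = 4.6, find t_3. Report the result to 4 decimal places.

g(3.0) = -2.614463, g(4.6) = 76.784316
t_2 = 4.600000 − 76.784316·(4.600000 − 3.000000) / (76.784316 − (-2.614463)) = 4.600000 − (122.854905)/(79.398779) = 3.052685
g(3.052685) = -1.527880
t_3 = 3.052685 − (-1.527880)·(3.052685 − 4.600000) / (-1.527880 − 76.784316) = 3.052685 − (2.364112)/(-78.312196) = 3.082874

3.0829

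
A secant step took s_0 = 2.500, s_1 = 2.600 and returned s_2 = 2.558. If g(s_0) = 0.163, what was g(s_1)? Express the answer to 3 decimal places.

-0.118

The secant line through (2.500, 0.163) and (2.600, g(s_1)) crosses zero at s_2 = 2.558.
So (2.500, 0.163), (2.600, g(s_1)), (2.558, 0) are collinear:
g(s_1) = 0.163 · (2.600 − 2.558) / (2.500 − 2.558) = 0.163 · (0.04200)/(-0.05800) = -0.11803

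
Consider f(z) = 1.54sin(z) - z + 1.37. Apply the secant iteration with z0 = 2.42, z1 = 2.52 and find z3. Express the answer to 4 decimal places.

f(2.42) = -0.032705, f(2.52) = -0.253211
z2 = 2.520000 − (-0.253211)·(2.520000 − 2.420000) / (-0.253211 − (-0.032705)) = 2.520000 − (-0.025321)/(-0.220506) = 2.405168
f(2.405168) = -0.000838
z3 = 2.405168 − (-0.000838)·(2.405168 − 2.520000) / (-0.000838 − (-0.253211)) = 2.405168 − (0.000096)/(0.252373) = 2.404787

2.4048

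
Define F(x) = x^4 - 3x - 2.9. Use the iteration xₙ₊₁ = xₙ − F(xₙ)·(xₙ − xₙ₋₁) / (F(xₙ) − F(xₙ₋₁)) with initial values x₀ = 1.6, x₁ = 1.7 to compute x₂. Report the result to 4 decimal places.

F(1.6) = -1.146400, F(1.7) = 0.352100
x₂ = 1.700000 − 0.352100·(1.700000 − 1.600000) / (0.352100 − (-1.146400)) = 1.700000 − (0.035210)/(1.498500) = 1.676503

1.6765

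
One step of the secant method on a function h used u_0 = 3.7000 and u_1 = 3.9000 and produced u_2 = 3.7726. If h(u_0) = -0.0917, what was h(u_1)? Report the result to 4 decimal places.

The secant line through (3.7000, -0.0917) and (3.9000, h(u_1)) crosses zero at u_2 = 3.7726.
So (3.7000, -0.0917), (3.9000, h(u_1)), (3.7726, 0) are collinear:
h(u_1) = -0.0917 · (3.9000 − 3.7726) / (3.7000 − 3.7726) = -0.0917 · (0.127400)/(-0.072600) = 0.160917

0.1609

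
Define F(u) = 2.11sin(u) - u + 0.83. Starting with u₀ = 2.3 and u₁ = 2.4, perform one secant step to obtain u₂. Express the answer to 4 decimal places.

2.3417

F(2.3) = 0.103438, F(2.4) = -0.144773
u₂ = 2.400000 − (-0.144773)·(2.400000 − 2.300000) / (-0.144773 − 0.103438) = 2.400000 − (-0.014477)/(-0.248211) = 2.341673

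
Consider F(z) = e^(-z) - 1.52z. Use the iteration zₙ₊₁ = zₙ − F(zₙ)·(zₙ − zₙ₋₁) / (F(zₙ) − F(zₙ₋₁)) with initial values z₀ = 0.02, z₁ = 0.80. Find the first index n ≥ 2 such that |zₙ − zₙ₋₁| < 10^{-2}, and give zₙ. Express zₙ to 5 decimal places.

n = 4, zₙ = 0.42858

F(0.02) = 0.9497987, F(0.80) = -0.7666710
z₂ = 0.8000000 − (-0.7666710)·(0.7800000)/(-1.7164697) = 0.4516085;  |Δ| = 0.3483915
F(0.4516085) = -0.0498416
z₃ = 0.4516085 − (-0.0498416)·(-0.3483915)/(0.7168294) = 0.4273846;  |Δ| = 0.0242239
F(0.4273846) = 0.0025880
z₄ = 0.4273846 − 0.0025880·(-0.0242239)/(0.0524296) = 0.4285804;  |Δ| = 0.0011957
|z₄ − z₃| = 0.0011957 < 10^{-2}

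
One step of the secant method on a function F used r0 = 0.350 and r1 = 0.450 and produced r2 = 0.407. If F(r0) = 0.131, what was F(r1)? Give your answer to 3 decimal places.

-0.099

The secant line through (0.350, 0.131) and (0.450, F(r1)) crosses zero at r2 = 0.407.
So (0.350, 0.131), (0.450, F(r1)), (0.407, 0) are collinear:
F(r1) = 0.131 · (0.450 − 0.407) / (0.350 − 0.407) = 0.131 · (0.04300)/(-0.05700) = -0.09882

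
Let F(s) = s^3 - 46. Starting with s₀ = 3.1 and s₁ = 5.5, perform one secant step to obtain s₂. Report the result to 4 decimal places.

3.3848

F(3.1) = -16.209000, F(5.5) = 120.375000
s₂ = 5.500000 − 120.375000·(5.500000 − 3.100000) / (120.375000 − (-16.209000)) = 5.500000 − (288.900000)/(136.584000) = 3.384818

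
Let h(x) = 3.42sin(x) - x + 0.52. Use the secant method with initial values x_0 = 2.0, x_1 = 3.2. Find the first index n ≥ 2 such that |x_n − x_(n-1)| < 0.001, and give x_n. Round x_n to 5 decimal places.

h(2.0) = 1.6297972, h(3.2) = -2.8796396
x_2 = 3.2000000 − (-2.8796396)·(1.2000000)/(-4.5094368) = 2.4337031;  |Δ| = 0.7662969
h(2.4337031) = 0.3100898
x_3 = 2.4337031 − 0.3100898·(-0.7662969)/(3.1897294) = 2.5081987;  |Δ| = 0.0744956
h(2.5081987) = 0.0360437
x_4 = 2.5081987 − 0.0360437·(0.0744956)/(-0.2740461) = 2.5179967;  |Δ| = 0.0097980
h(2.5179967) = -0.0008601
x_5 = 2.5179967 − (-0.0008601)·(0.0097980)/(-0.0369039) = 2.5177683;  |Δ| = 0.0002284
|x_5 − x_4| = 0.0002284 < 0.001

n = 5, x_n = 2.51777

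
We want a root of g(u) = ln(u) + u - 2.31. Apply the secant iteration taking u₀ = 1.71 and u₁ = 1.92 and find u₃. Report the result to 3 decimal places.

1.750

g(1.71) = -0.06351, g(1.92) = 0.26233
u₂ = 1.92000 − 0.26233·(1.92000 − 1.71000) / (0.26233 − (-0.06351)) = 1.92000 − (0.05509)/(0.32583) = 1.75093
g(1.75093) = 0.00108
u₃ = 1.75093 − 0.00108·(1.75093 − 1.92000) / (0.00108 − 0.26233) = 1.75093 − (-0.00018)/(-0.26125) = 1.75023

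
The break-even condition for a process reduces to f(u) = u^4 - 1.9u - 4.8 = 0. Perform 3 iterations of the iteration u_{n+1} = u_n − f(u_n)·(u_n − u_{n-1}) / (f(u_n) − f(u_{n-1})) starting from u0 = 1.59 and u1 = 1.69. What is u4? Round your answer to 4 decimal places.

f(1.59) = -1.429710, f(1.69) = 0.146307
u2 = 1.690000 − 0.146307·(1.690000 − 1.590000) / (0.146307 − (-1.429710)) = 1.690000 − (0.014631)/(1.576018) = 1.680717
f(1.680717) = -0.013819
u3 = 1.680717 − (-0.013819)·(1.680717 − 1.690000) / (-0.013819 − 0.146307) = 1.680717 − (0.000128)/(-0.160126) = 1.681518
f(1.681518) = -0.000116
u4 = 1.681518 − (-0.000116)·(1.681518 − 1.680717) / (-0.000116 − (-0.013819)) = 1.681518 − (0.000000)/(0.013703) = 1.681525

1.6815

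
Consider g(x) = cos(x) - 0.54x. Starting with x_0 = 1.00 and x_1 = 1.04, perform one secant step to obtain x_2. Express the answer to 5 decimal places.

1.00022

g(1.00) = 0.0003023, g(1.04) = -0.0553797
x_2 = 1.0400000 − (-0.0553797)·(1.0400000 − 1.0000000) / (-0.0553797 − 0.0003023) = 1.0400000 − (-0.0022152)/(-0.0556820) = 1.0002172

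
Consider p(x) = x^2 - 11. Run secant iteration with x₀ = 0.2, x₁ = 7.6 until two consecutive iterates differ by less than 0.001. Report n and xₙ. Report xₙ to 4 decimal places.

p(0.2) = -10.960000, p(7.6) = 46.760000
x₂ = 7.600000 − 46.760000·(7.400000)/(57.720000) = 1.605128;  |Δ| = 5.994872
p(1.605128) = -8.423563
x₃ = 1.605128 − (-8.423563)·(-5.994872)/(-55.183563) = 2.520223;  |Δ| = 0.915095
p(2.520223) = -4.648477
x₄ = 2.520223 − (-4.648477)·(0.915095)/(3.775087) = 3.647030;  |Δ| = 1.126808
p(3.647030) = 2.300831
x₅ = 3.647030 − 2.300831·(1.126808)/(6.949308) = 3.273958;  |Δ| = 0.373072
p(3.273958) = -0.281198
x₆ = 3.273958 − (-0.281198)·(-0.373072)/(-2.582029) = 3.314588;  |Δ| = 0.040630
p(3.314588) = -0.013507
x₇ = 3.314588 − (-0.013507)·(0.040630)/(0.267691) = 3.316638;  |Δ| = 0.002050
p(3.316638) = 0.000087
x₈ = 3.316638 − 0.000087·(0.002050)/(0.013595) = 3.316625;  |Δ| = 0.000013
|x₈ − x₇| = 0.000013 < 0.001

n = 8, xₙ = 3.3166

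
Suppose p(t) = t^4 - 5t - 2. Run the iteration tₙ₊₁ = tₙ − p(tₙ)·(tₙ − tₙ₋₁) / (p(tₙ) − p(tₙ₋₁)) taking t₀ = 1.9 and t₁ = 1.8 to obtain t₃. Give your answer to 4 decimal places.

1.8267

p(1.9) = 1.532100, p(1.8) = -0.502400
t₂ = 1.800000 − (-0.502400)·(1.800000 − 1.900000) / (-0.502400 − 1.532100) = 1.800000 − (0.050240)/(-2.034500) = 1.824694
p(1.824694) = -0.037845
t₃ = 1.824694 − (-0.037845)·(1.824694 − 1.800000) / (-0.037845 − (-0.502400)) = 1.824694 − (-0.000935)/(0.464555) = 1.826706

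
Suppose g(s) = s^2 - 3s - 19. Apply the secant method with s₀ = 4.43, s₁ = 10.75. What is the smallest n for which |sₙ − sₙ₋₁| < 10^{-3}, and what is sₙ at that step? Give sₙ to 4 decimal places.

g(4.43) = -12.665100, g(10.75) = 64.312500
s₂ = 10.750000 − 64.312500·(6.320000)/(76.977600) = 5.469828;  |Δ| = 5.280172
g(5.469828) = -5.490469
s₃ = 5.469828 − (-5.490469)·(-5.280172)/(-69.802969) = 5.885148;  |Δ| = 0.415321
g(5.885148) = -2.020474
s₄ = 5.885148 − (-2.020474)·(0.415321)/(3.469995) = 6.126977;  |Δ| = 0.241829
g(6.126977) = 0.158918
s₅ = 6.126977 − 0.158918·(0.241829)/(2.179392) = 6.109343;  |Δ| = 0.017634
g(6.109343) = -0.003953
s₆ = 6.109343 − (-0.003953)·(-0.017634)/(-0.162871) = 6.109771;  |Δ| = 0.000428
|s₆ − s₅| = 0.000428 < 10^{-3}

n = 6, sₙ = 6.1098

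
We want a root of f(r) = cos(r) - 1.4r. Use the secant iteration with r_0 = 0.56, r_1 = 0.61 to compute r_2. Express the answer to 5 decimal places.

f(0.56) = 0.0632551, f(0.61) = -0.0343520
r_2 = 0.6100000 − (-0.0343520)·(0.6100000 − 0.5600000) / (-0.0343520 − 0.0632551) = 0.6100000 − (-0.0017176)/(-0.0976071) = 0.5924029

0.59240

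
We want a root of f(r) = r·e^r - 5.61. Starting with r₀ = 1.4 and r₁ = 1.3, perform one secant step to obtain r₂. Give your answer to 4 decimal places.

f(1.4) = 0.067280, f(1.3) = -0.839914
r₂ = 1.300000 − (-0.839914)·(1.300000 − 1.400000) / (-0.839914 − 0.067280) = 1.300000 − (0.083991)/(-0.907194) = 1.392584

1.3926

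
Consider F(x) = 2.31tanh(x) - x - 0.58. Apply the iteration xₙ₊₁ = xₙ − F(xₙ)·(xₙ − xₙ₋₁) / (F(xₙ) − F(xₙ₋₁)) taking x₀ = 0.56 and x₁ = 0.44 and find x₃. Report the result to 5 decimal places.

0.51582

F(0.56) = 0.0334279, F(0.44) = -0.0644813
x₂ = 0.4400000 − (-0.0644813)·(0.4400000 − 0.5600000) / (-0.0644813 − 0.0334279) = 0.4400000 − (0.0077378)/(-0.0979092) = 0.5190300
F(0.5190300) = 0.0027268
x₃ = 0.5190300 − 0.0027268·(0.5190300 − 0.4400000) / (0.0027268 − (-0.0644813)) = 0.5190300 − (0.0002155)/(0.0672082) = 0.5158235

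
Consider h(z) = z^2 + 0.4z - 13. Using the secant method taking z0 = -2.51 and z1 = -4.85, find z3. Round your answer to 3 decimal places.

-3.786

h(-2.51) = -7.70390, h(-4.85) = 8.58250
z2 = -4.85000 − 8.58250·(-4.85000 − (-2.51000)) / (8.58250 − (-7.70390)) = -4.85000 − (-20.08305)/(16.28640) = -3.61688
h(-3.61688) = -1.36492
z3 = -3.61688 − (-1.36492)·(-3.61688 − (-4.85000)) / (-1.36492 − 8.58250) = -3.61688 − (-1.68310)/(-9.94742) = -3.78608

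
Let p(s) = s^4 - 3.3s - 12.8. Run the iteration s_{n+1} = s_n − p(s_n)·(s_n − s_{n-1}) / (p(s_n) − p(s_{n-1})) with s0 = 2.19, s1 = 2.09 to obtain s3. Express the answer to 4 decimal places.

p(2.19) = 2.975575, p(2.09) = -0.616702
s2 = 2.090000 − (-0.616702)·(2.090000 − 2.190000) / (-0.616702 − 2.975575) = 2.090000 − (0.061670)/(-3.592278) = 2.107167
p(2.107167) = -0.038679
s3 = 2.107167 − (-0.038679)·(2.107167 − 2.090000) / (-0.038679 − (-0.616702)) = 2.107167 − (-0.000664)/(0.578023) = 2.108316

2.1083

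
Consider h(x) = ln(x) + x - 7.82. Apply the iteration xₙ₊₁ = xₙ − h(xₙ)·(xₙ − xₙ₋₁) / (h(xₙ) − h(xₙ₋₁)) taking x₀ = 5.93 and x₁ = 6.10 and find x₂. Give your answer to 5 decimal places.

6.02430

h(5.93) = -0.1099758, h(6.10) = 0.0882888
x₂ = 6.1000000 − 0.0882888·(6.1000000 − 5.9300000) / (0.0882888 − (-0.1099758)) = 6.1000000 − (0.0150091)/(0.1982646) = 6.0242977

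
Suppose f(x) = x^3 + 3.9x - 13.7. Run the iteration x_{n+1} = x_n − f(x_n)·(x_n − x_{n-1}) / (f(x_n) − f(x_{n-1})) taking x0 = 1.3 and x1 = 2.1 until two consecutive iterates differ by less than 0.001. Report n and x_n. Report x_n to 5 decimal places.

f(1.3) = -6.4330000, f(2.1) = 3.7510000
x2 = 2.1000000 − 3.7510000·(0.8000000)/(10.1840000) = 1.8053417;  |Δ| = 0.2946583
f(1.8053417) = -0.7750916
x3 = 1.8053417 − (-0.7750916)·(-0.2946583)/(-4.5260916) = 1.8558018;  |Δ| = 0.0504601
f(1.8558018) = -0.0709904
x4 = 1.8558018 − (-0.0709904)·(0.0504601)/(0.7041013) = 1.8608894;  |Δ| = 0.0050876
f(1.8608894) = 0.0015606
x5 = 1.8608894 − 0.0015606·(0.0050876)/(0.0725509) = 1.8607800;  |Δ| = 0.0001094
|x5 − x4| = 0.0001094 < 0.001

n = 5, x_n = 1.86078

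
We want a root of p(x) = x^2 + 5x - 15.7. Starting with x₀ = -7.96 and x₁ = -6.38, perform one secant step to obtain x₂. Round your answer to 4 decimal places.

p(-7.96) = 7.861600, p(-6.38) = -6.895600
x₂ = -6.380000 − (-6.895600)·(-6.380000 − (-7.960000)) / (-6.895600 − 7.861600) = -6.380000 − (-10.895048)/(-14.757200) = -7.118287

-7.1183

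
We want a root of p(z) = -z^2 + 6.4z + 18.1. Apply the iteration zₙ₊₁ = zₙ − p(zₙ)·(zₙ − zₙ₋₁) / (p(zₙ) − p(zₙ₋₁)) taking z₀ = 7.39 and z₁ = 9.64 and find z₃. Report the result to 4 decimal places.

8.5121

p(7.39) = 10.783900, p(9.64) = -13.133600
z₂ = 9.640000 − (-13.133600)·(9.640000 − 7.390000) / (-13.133600 − 10.783900) = 9.640000 − (-29.550600)/(-23.917500) = 8.404478
p(8.404478) = 1.253410
z₃ = 8.404478 − 1.253410·(8.404478 − 9.640000) / (1.253410 − (-13.133600)) = 8.404478 − (-1.548616)/(14.387010) = 8.512118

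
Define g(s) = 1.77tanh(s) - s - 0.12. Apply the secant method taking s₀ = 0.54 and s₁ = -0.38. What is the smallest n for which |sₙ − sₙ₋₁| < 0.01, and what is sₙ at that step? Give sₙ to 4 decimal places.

g(0.54) = 0.212589, g(-0.38) = -0.381992
s₂ = -0.380000 − (-0.381992)·(-0.920000)/(-0.594581) = 0.211060;  |Δ| = 0.591060
g(0.211060) = 0.037066
s₃ = 0.211060 − 0.037066·(0.591060)/(0.419058) = 0.158780;  |Δ| = 0.052280
g(0.158780) = -0.000078
s₄ = 0.158780 − (-0.000078)·(-0.052280)/(-0.037143) = 0.158889;  |Δ| = 0.000109
|s₄ − s₃| = 0.000109 < 0.01

n = 4, sₙ = 0.1589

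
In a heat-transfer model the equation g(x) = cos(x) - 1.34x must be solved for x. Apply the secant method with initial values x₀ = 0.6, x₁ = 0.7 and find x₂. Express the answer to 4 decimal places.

g(0.6) = 0.021336, g(0.7) = -0.173158
x₂ = 0.700000 − (-0.173158)·(0.700000 − 0.600000) / (-0.173158 − 0.021336) = 0.700000 − (-0.017316)/(-0.194493) = 0.610970

0.6110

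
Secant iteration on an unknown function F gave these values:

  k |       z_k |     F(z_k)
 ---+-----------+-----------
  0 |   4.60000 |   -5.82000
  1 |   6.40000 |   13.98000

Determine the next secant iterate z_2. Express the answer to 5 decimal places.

z_2 = 6.40000 − 13.98000·(6.40000 − 4.60000) / (13.98000 − (-5.82000))
   = 6.40000 − (25.1640000)/(19.8000000) = 5.1290909

5.12909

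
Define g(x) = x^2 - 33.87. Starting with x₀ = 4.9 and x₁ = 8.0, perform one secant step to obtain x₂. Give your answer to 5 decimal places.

5.66434

g(4.9) = -9.8600000, g(8.0) = 30.1300000
x₂ = 8.0000000 − 30.1300000·(8.0000000 − 4.9000000) / (30.1300000 − (-9.8600000)) = 8.0000000 − (93.4030000)/(39.9900000) = 5.6643411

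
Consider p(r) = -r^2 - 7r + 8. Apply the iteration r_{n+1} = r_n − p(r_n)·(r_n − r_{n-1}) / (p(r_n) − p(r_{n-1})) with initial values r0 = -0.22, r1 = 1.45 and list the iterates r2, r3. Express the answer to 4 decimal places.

0.9333, 0.9968

p(-0.22) = 9.491600, p(1.45) = -4.252500
r2 = 1.450000 − (-4.252500)·(1.450000 − (-0.220000)) / (-4.252500 − 9.491600) = 1.450000 − (-7.101675)/(-13.744100) = 0.933293
p(0.933293) = 0.595915
r3 = 0.933293 − 0.595915·(0.933293 − 1.450000) / (0.595915 − (-4.252500)) = 0.933293 − (-0.307913)/(4.848415) = 0.996801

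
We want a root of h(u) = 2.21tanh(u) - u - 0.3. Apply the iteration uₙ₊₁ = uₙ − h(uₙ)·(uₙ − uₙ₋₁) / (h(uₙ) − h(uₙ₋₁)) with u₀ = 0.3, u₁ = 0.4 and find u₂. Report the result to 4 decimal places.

0.2543

h(0.3) = 0.043801, h(0.4) = 0.139687
u₂ = 0.400000 − 0.139687·(0.400000 − 0.300000) / (0.139687 − 0.043801) = 0.400000 − (0.013969)/(0.095886) = 0.254320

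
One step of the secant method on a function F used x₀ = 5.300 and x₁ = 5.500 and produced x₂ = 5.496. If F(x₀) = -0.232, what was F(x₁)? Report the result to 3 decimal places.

The secant line through (5.300, -0.232) and (5.500, F(x₁)) crosses zero at x₂ = 5.496.
So (5.300, -0.232), (5.500, F(x₁)), (5.496, 0) are collinear:
F(x₁) = -0.232 · (5.500 − 5.496) / (5.300 − 5.496) = -0.232 · (0.00400)/(-0.19600) = 0.00473

0.005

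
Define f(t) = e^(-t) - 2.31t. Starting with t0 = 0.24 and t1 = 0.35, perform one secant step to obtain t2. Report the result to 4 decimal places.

f(0.24) = 0.232228, f(0.35) = -0.103812
t2 = 0.350000 − (-0.103812)·(0.350000 − 0.240000) / (-0.103812 − 0.232228) = 0.350000 − (-0.011419)/(-0.336040) = 0.316018

0.3160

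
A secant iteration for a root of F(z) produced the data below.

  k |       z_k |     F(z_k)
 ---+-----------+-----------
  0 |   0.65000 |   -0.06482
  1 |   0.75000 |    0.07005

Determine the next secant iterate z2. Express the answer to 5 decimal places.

z2 = 0.75000 − 0.07005·(0.75000 − 0.65000) / (0.07005 − (-0.06482))
   = 0.75000 − (0.0070050)/(0.1348700) = 0.6980611

0.69806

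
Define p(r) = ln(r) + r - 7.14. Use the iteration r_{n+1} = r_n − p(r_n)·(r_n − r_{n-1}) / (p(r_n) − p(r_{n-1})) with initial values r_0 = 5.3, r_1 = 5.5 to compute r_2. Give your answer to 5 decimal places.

5.44537

p(5.3) = -0.1722932, p(5.5) = 0.0647481
r_2 = 5.5000000 − 0.0647481·(5.5000000 − 5.3000000) / (0.0647481 − (-0.1722932)) = 5.5000000 − (0.0129496)/(0.2370413) = 5.4453698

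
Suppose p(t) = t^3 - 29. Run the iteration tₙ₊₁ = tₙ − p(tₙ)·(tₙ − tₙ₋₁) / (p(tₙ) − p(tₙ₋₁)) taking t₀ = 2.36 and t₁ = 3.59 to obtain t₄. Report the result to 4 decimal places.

p(2.36) = -15.855744, p(3.59) = 17.268279
t₂ = 3.590000 − 17.268279·(3.590000 − 2.360000) / (17.268279 − (-15.855744)) = 3.590000 − (21.239983)/(33.124023) = 2.948774
p(2.948774) = -3.359618
t₃ = 2.948774 − (-3.359618)·(2.948774 − 3.590000) / (-3.359618 − 17.268279) = 2.948774 − (2.154274)/(-20.627897) = 3.053209
p(3.053209) = -0.537724
t₄ = 3.053209 − (-0.537724)·(3.053209 − 2.948774) / (-0.537724 − (-3.359618)) = 3.053209 − (-0.056157)/(2.821894) = 3.073110

3.0731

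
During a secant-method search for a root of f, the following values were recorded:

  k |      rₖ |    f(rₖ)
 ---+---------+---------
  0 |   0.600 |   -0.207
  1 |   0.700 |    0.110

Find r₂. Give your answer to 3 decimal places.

r₂ = 0.700 − 0.110·(0.700 − 0.600) / (0.110 − (-0.207))
   = 0.700 − (0.01100)/(0.31700) = 0.66530

0.665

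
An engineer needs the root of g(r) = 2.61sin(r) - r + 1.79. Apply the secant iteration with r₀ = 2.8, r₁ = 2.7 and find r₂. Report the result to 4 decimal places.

2.7602

g(2.8) = -0.135681, g(2.7) = 0.205461
r₂ = 2.700000 − 0.205461·(2.700000 − 2.800000) / (0.205461 − (-0.135681)) = 2.700000 − (-0.020546)/(0.341142) = 2.760227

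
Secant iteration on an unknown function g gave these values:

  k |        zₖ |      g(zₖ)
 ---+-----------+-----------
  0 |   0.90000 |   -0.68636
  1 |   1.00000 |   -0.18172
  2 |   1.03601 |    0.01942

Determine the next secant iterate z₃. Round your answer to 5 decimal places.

z₃ = 1.03601 − 0.01942·(1.03601 − 1.00000) / (0.01942 − (-0.18172))
   = 1.03601 − (0.0006993)/(0.2011400) = 1.0325332

1.03253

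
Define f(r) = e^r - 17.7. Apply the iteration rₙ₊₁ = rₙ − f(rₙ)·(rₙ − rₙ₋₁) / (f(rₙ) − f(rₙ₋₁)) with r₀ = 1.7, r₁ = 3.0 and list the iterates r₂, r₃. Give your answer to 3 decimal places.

2.788, 2.868

f(1.7) = -12.22605, f(3.0) = 2.38554
r₂ = 3.00000 − 2.38554·(3.00000 − 1.70000) / (2.38554 − (-12.22605)) = 3.00000 − (3.10120)/(14.61159) = 2.78776
f(2.78776) = -1.45545
r₃ = 2.78776 − (-1.45545)·(2.78776 − 3.00000) / (-1.45545 − 2.38554) = 2.78776 − (0.30891)/(-3.84098) = 2.86818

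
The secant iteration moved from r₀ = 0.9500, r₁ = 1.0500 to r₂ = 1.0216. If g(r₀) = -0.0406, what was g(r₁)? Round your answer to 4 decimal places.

The secant line through (0.9500, -0.0406) and (1.0500, g(r₁)) crosses zero at r₂ = 1.0216.
So (0.9500, -0.0406), (1.0500, g(r₁)), (1.0216, 0) are collinear:
g(r₁) = -0.0406 · (1.0500 − 1.0216) / (0.9500 − 1.0216) = -0.0406 · (0.028400)/(-0.071600) = 0.016104

0.0161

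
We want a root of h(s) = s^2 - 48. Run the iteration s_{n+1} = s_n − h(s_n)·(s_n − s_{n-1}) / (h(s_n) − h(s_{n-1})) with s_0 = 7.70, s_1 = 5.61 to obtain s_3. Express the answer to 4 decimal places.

6.9363

h(7.70) = 11.290000, h(5.61) = -16.527900
s_2 = 5.610000 − (-16.527900)·(5.610000 − 7.700000) / (-16.527900 − 11.290000) = 5.610000 − (34.543311)/(-27.817900) = 6.851766
h(6.851766) = -1.053308
s_3 = 6.851766 − (-1.053308)·(6.851766 − 5.610000) / (-1.053308 − (-16.527900)) = 6.851766 − (-1.307962)/(15.474592) = 6.936289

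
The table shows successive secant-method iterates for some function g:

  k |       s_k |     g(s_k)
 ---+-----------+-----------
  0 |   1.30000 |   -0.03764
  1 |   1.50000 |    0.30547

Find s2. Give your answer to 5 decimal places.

s2 = 1.50000 − 0.30547·(1.50000 − 1.30000) / (0.30547 − (-0.03764))
   = 1.50000 − (0.0610940)/(0.3431100) = 1.3219405

1.32194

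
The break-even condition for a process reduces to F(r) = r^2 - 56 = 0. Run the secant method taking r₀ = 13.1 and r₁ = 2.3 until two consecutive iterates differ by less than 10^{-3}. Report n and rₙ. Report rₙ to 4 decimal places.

F(13.1) = 115.610000, F(2.3) = -50.710000
r₂ = 2.300000 − (-50.710000)·(-10.800000)/(-166.320000) = 5.592857;  |Δ| = 3.292857
F(5.592857) = -24.719949
r₃ = 5.592857 − (-24.719949)·(3.292857)/(25.990051) = 8.724796;  |Δ| = 3.131939
F(8.724796) = 20.122072
r₄ = 8.724796 − 20.122072·(3.131939)/(44.842021) = 7.319393;  |Δ| = 1.405403
F(7.319393) = -2.426479
r₅ = 7.319393 − (-2.426479)·(-1.405403)/(-22.548551) = 7.470631;  |Δ| = 0.151237
F(7.470631) = -0.189677
r₆ = 7.470631 − (-0.189677)·(0.151237)/(2.236803) = 7.483455;  |Δ| = 0.012825
F(7.483455) = 0.002104
r₇ = 7.483455 − 0.002104·(0.012825)/(0.191781) = 7.483315;  |Δ| = 0.000141
|r₇ − r₆| = 0.000141 < 10^{-3}

n = 7, rₙ = 7.4833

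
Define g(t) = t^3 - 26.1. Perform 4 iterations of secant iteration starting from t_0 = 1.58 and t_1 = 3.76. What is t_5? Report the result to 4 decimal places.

g(1.58) = -22.155688, g(3.76) = 27.057376
t_2 = 3.760000 − 27.057376·(3.760000 − 1.580000) / (27.057376 − (-22.155688)) = 3.760000 − (58.985080)/(49.213064) = 2.561435
g(2.561435) = -9.294564
t_3 = 2.561435 − (-9.294564)·(2.561435 − 3.760000) / (-9.294564 − 27.057376) = 2.561435 − (11.140144)/(-36.351940) = 2.867887
g(2.867887) = -2.512271
t_4 = 2.867887 − (-2.512271)·(2.867887 − 2.561435) / (-2.512271 − (-9.294564)) = 2.867887 − (-0.769892)/(6.782293) = 2.981402
g(2.981402) = 0.400961
t_5 = 2.981402 − 0.400961·(2.981402 − 2.867887) / (0.400961 − (-2.512271)) = 2.981402 − (0.045515)/(2.913232) = 2.965778

2.9658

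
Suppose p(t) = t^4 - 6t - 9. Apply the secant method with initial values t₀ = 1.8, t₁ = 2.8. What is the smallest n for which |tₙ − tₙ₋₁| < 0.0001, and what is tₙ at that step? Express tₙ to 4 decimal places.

n = 7, tₙ = 2.1656

p(1.8) = -9.302400, p(2.8) = 35.665600
t₂ = 2.800000 − 35.665600·(1.000000)/(44.968000) = 2.006867;  |Δ| = 0.793133
p(2.006867) = -4.820321
t₃ = 2.006867 − (-4.820321)·(-0.793133)/(-40.485921) = 2.101299;  |Δ| = 0.094432
p(2.101299) = -2.111535
t₄ = 2.101299 − (-2.111535)·(0.094432)/(2.708786) = 2.174910;  |Δ| = 0.073611
p(2.174910) = 0.325635
t₅ = 2.174910 − 0.325635·(0.073611)/(2.437170) = 2.165074;  |Δ| = 0.009835
p(2.165074) = -0.017351
t₆ = 2.165074 − (-0.017351)·(-0.009835)/(-0.342986) = 2.165572;  |Δ| = 0.000498
p(2.165572) = -0.000131
t₇ = 2.165572 − (-0.000131)·(0.000498)/(0.017220) = 2.165576;  |Δ| = 0.000004
|t₇ − t₆| = 0.000004 < 0.0001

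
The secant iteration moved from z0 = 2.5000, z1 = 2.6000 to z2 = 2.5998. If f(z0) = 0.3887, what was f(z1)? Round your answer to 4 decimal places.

-0.0008

The secant line through (2.5000, 0.3887) and (2.6000, f(z1)) crosses zero at z2 = 2.5998.
So (2.5000, 0.3887), (2.6000, f(z1)), (2.5998, 0) are collinear:
f(z1) = 0.3887 · (2.6000 − 2.5998) / (2.5000 − 2.5998) = 0.3887 · (0.000200)/(-0.099800) = -0.000779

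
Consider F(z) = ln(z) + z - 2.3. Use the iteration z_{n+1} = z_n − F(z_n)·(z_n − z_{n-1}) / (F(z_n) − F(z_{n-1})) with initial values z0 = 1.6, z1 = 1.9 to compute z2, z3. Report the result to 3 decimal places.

1.746, 1.744

F(1.6) = -0.23000, F(1.9) = 0.24185
z2 = 1.90000 − 0.24185·(1.90000 − 1.60000) / (0.24185 − (-0.23000)) = 1.90000 − (0.07256)/(0.47185) = 1.74623
F(1.74623) = 0.00369
z3 = 1.74623 − 0.00369·(1.74623 − 1.90000) / (0.00369 − 0.24185) = 1.74623 − (-0.00057)/(-0.23816) = 1.74385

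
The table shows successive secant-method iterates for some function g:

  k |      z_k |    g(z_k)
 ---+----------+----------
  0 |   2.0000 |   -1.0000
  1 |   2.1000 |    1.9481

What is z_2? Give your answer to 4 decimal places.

z_2 = 2.1000 − 1.9481·(2.1000 − 2.0000) / (1.9481 − (-1.0000))
   = 2.1000 − (0.194810)/(2.948100) = 2.033920

2.0339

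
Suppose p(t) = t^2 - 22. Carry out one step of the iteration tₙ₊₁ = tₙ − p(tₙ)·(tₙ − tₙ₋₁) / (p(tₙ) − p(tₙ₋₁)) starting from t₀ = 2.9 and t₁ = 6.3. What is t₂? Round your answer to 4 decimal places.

p(2.9) = -13.590000, p(6.3) = 17.690000
t₂ = 6.300000 − 17.690000·(6.300000 − 2.900000) / (17.690000 − (-13.590000)) = 6.300000 − (60.146000)/(31.280000) = 4.377174

4.3772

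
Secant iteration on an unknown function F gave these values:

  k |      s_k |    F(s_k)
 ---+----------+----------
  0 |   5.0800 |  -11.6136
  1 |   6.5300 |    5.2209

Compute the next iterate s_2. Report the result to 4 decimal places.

6.0803

s_2 = 6.5300 − 5.2209·(6.5300 − 5.0800) / (5.2209 − (-11.6136))
   = 6.5300 − (7.570305)/(16.834500) = 6.080310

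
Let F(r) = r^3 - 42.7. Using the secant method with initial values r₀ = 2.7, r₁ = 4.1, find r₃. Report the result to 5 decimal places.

F(2.7) = -23.0170000, F(4.1) = 26.2210000
r₂ = 4.1000000 − 26.2210000·(4.1000000 − 2.7000000) / (26.2210000 − (-23.0170000)) = 4.1000000 − (36.7094000)/(49.2380000) = 3.3544498
F(3.3544498) = -4.9546118
r₃ = 3.3544498 − (-4.9546118)·(3.3544498 − 4.1000000) / (-4.9546118 − 26.2210000) = 3.3544498 − (3.6939117)/(-31.1756118) = 3.4729370

3.47294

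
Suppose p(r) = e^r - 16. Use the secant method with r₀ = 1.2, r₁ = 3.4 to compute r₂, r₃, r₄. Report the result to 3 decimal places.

p(1.2) = -12.67988, p(3.4) = 13.96410
r₂ = 3.40000 − 13.96410·(3.40000 − 1.20000) / (13.96410 − (-12.67988)) = 3.40000 − (30.72102)/(26.64398) = 2.24698
p(2.24698) = -6.54086
r₃ = 2.24698 − (-6.54086)·(2.24698 − 3.40000) / (-6.54086 − 13.96410) = 2.24698 − (7.54174)/(-20.50496) = 2.61478
p(2.61478) = -2.33577
r₄ = 2.61478 − (-2.33577)·(2.61478 − 2.24698) / (-2.33577 − (-6.54086)) = 2.61478 − (-0.85910)/(4.20510) = 2.81908

2.247, 2.615, 2.819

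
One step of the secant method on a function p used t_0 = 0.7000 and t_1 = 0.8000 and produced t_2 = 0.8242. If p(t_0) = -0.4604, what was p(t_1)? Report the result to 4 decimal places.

-0.0897

The secant line through (0.7000, -0.4604) and (0.8000, p(t_1)) crosses zero at t_2 = 0.8242.
So (0.7000, -0.4604), (0.8000, p(t_1)), (0.8242, 0) are collinear:
p(t_1) = -0.4604 · (0.8000 − 0.8242) / (0.7000 − 0.8242) = -0.4604 · (-0.024200)/(-0.124200) = -0.089708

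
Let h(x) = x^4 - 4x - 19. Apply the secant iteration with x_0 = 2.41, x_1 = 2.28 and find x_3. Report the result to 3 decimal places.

h(2.41) = 5.09403, h(2.28) = -1.09664
x_2 = 2.28000 − (-1.09664)·(2.28000 − 2.41000) / (-1.09664 − 5.09403) = 2.28000 − (0.14256)/(-6.19066) = 2.30303
h(2.30303) = -0.08032
x_3 = 2.30303 − (-0.08032)·(2.30303 − 2.28000) / (-0.08032 − (-1.09664)) = 2.30303 − (-0.00185)/(1.01631) = 2.30485

2.305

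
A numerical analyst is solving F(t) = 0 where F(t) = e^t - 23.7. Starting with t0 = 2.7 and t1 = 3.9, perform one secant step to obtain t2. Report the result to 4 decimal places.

F(2.7) = -8.820268, F(3.9) = 25.702449
t2 = 3.900000 − 25.702449·(3.900000 − 2.700000) / (25.702449 − (-8.820268)) = 3.900000 − (30.842939)/(34.522717) = 3.006590

3.0066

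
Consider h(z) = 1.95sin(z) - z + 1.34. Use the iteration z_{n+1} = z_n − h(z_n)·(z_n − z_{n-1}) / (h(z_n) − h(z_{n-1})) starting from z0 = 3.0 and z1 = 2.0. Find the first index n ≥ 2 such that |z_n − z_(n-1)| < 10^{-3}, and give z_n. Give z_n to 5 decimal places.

n = 5, z_n = 2.50274

h(3.0) = -1.3848160, h(2.0) = 1.1131300
z2 = 2.0000000 − 1.1131300·(-1.0000000)/(2.4979460) = 2.4456181;  |Δ| = 0.4456181
h(2.4456181) = 0.1445925
z3 = 2.4456181 − 0.1445925·(0.4456181)/(-0.9685375) = 2.5121442;  |Δ| = 0.0665261
h(2.5121442) = -0.0241812
z4 = 2.5121442 − (-0.0241812)·(0.0665261)/(-0.1687736) = 2.5026126;  |Δ| = 0.0095316
h(2.5026126) = 0.0003225
z5 = 2.5026126 − 0.0003225·(-0.0095316)/(0.0245037) = 2.5027381;  |Δ| = 0.0001255
|z5 − z4| = 0.0001255 < 10^{-3}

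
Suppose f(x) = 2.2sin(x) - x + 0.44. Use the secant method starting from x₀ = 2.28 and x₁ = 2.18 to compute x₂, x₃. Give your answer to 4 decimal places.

2.2074, 2.2081

f(2.28) = -0.170462, f(2.18) = 0.064229
x₂ = 2.180000 − 0.064229·(2.180000 − 2.280000) / (0.064229 − (-0.170462)) = 2.180000 − (-0.006423)/(0.234691) = 2.207367
f(2.207367) = 0.001738
x₃ = 2.207367 − 0.001738·(2.207367 − 2.180000) / (0.001738 − 0.064229) = 2.207367 − (0.000048)/(-0.062491) = 2.208129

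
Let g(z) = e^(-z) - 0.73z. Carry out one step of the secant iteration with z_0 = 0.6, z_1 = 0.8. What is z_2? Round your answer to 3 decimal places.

0.690

g(0.6) = 0.11081, g(0.8) = -0.13467
z_2 = 0.80000 − (-0.13467)·(0.80000 − 0.60000) / (-0.13467 − 0.11081) = 0.80000 − (-0.02693)/(-0.24548) = 0.69028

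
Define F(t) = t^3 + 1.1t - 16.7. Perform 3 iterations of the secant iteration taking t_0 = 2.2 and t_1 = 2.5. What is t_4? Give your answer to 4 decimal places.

2.4128

F(2.2) = -3.632000, F(2.5) = 1.675000
t_2 = 2.500000 − 1.675000·(2.500000 − 2.200000) / (1.675000 − (-3.632000)) = 2.500000 − (0.502500)/(5.307000) = 2.405314
F(2.405314) = -0.138130
t_3 = 2.405314 − (-0.138130)·(2.405314 − 2.500000) / (-0.138130 − 1.675000) = 2.405314 − (0.013079)/(-1.813130) = 2.412527
F(2.412527) = -0.004617
t_4 = 2.412527 − (-0.004617)·(2.412527 − 2.405314) / (-0.004617 − (-0.138130)) = 2.412527 − (-0.000033)/(0.133513) = 2.412777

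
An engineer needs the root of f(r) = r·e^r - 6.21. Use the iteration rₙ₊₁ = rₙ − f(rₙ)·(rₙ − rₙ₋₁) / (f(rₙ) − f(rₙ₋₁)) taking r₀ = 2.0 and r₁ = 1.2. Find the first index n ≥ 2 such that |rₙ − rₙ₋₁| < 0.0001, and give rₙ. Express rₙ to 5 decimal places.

f(2.0) = 8.5681122, f(1.2) = -2.2258597
r₂ = 1.2000000 − (-2.2258597)·(-0.8000000)/(-10.7939719) = 1.3649706;  |Δ| = 0.1649706
f(1.3649706) = -0.8653105
r₃ = 1.3649706 − (-0.8653105)·(0.1649706)/(1.3605492) = 1.4698920;  |Δ| = 0.1049214
f(1.4698920) = 0.1822157
r₄ = 1.4698920 − 0.1822157·(0.1049214)/(1.0475262) = 1.4516411;  |Δ| = 0.0182509
f(1.4516411) = -0.0113237
r₅ = 1.4516411 − (-0.0113237)·(-0.0182509)/(-0.1935393) = 1.4527089;  |Δ| = 0.0010678
f(1.4527089) = -0.0001363
r₆ = 1.4527089 − (-0.0001363)·(0.0010678)/(0.0111873) = 1.4527219;  |Δ| = 0.0000130
|r₆ − r₅| = 0.0000130 < 0.0001

n = 6, rₙ = 1.45272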